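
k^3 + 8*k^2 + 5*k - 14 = (k - 1)*(k + 2)*(k + 7)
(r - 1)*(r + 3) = r^2 + 2*r - 3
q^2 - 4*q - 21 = (q - 7)*(q + 3)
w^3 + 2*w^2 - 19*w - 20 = (w - 4)*(w + 1)*(w + 5)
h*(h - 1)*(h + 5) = h^3 + 4*h^2 - 5*h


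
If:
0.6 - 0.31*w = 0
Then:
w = 1.94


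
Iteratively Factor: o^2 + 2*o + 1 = (o + 1)*(o + 1)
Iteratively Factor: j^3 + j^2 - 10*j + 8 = (j + 4)*(j^2 - 3*j + 2) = (j - 2)*(j + 4)*(j - 1)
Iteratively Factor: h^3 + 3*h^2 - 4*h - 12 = (h + 3)*(h^2 - 4) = (h - 2)*(h + 3)*(h + 2)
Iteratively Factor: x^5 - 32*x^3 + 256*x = (x + 4)*(x^4 - 4*x^3 - 16*x^2 + 64*x) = (x + 4)^2*(x^3 - 8*x^2 + 16*x) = x*(x + 4)^2*(x^2 - 8*x + 16) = x*(x - 4)*(x + 4)^2*(x - 4)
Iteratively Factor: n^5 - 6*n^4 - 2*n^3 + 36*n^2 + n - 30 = (n - 1)*(n^4 - 5*n^3 - 7*n^2 + 29*n + 30) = (n - 5)*(n - 1)*(n^3 - 7*n - 6) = (n - 5)*(n - 1)*(n + 2)*(n^2 - 2*n - 3) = (n - 5)*(n - 1)*(n + 1)*(n + 2)*(n - 3)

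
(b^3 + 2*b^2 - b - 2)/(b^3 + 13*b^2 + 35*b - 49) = (b^2 + 3*b + 2)/(b^2 + 14*b + 49)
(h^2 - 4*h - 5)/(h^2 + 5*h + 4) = (h - 5)/(h + 4)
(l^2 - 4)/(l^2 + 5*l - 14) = (l + 2)/(l + 7)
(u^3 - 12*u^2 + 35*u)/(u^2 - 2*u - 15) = u*(u - 7)/(u + 3)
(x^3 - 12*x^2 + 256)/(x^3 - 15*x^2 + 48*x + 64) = (x + 4)/(x + 1)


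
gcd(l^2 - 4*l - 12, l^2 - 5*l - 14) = l + 2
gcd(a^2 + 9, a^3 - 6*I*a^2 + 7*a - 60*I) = a + 3*I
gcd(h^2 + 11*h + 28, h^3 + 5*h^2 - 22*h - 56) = h + 7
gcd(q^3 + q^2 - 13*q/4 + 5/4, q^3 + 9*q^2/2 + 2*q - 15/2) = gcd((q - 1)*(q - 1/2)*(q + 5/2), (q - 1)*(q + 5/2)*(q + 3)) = q^2 + 3*q/2 - 5/2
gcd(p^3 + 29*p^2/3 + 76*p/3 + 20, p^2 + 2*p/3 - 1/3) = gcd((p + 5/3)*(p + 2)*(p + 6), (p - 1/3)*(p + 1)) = 1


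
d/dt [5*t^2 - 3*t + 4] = 10*t - 3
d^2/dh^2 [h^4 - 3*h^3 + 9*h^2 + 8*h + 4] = 12*h^2 - 18*h + 18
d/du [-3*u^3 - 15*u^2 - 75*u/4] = -9*u^2 - 30*u - 75/4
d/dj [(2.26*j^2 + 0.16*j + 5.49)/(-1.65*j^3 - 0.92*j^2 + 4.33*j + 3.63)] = (3.729*j^4 + 0.528*j^3 + 37.1085*j^2 + 26.5092*j - 23.1909)/(2.7225*j^6 + 3.036*j^5 - 13.4426*j^4 - 19.9462*j^3 + 12.0697*j^2 + 31.4358*j + 13.1769)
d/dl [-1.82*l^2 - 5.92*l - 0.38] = -3.64*l - 5.92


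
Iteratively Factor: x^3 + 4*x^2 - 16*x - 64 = (x + 4)*(x^2 - 16) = (x - 4)*(x + 4)*(x + 4)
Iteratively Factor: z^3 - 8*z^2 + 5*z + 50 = (z - 5)*(z^2 - 3*z - 10) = (z - 5)^2*(z + 2)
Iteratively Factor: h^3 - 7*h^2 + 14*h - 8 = (h - 4)*(h^2 - 3*h + 2) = (h - 4)*(h - 2)*(h - 1)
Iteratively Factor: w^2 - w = (w)*(w - 1)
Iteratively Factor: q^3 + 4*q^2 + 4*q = (q + 2)*(q^2 + 2*q) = q*(q + 2)*(q + 2)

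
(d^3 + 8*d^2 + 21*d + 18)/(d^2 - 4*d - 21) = (d^2 + 5*d + 6)/(d - 7)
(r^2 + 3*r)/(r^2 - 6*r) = (r + 3)/(r - 6)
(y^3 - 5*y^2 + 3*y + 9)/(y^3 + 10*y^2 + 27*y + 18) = (y^2 - 6*y + 9)/(y^2 + 9*y + 18)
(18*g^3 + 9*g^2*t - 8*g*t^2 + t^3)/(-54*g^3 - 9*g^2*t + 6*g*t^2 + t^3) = (-6*g^2 - 5*g*t + t^2)/(18*g^2 + 9*g*t + t^2)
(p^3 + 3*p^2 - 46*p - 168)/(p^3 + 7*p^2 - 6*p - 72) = (p - 7)/(p - 3)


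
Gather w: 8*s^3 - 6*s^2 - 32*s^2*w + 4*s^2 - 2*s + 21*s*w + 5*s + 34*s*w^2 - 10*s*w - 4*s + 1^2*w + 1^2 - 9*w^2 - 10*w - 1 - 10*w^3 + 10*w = 8*s^3 - 2*s^2 - s - 10*w^3 + w^2*(34*s - 9) + w*(-32*s^2 + 11*s + 1)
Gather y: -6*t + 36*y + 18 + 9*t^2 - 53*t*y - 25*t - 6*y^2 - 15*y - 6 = 9*t^2 - 31*t - 6*y^2 + y*(21 - 53*t) + 12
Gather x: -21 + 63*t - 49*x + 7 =63*t - 49*x - 14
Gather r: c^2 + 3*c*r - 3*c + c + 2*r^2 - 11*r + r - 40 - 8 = c^2 - 2*c + 2*r^2 + r*(3*c - 10) - 48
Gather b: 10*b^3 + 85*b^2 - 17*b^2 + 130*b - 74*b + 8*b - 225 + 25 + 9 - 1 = 10*b^3 + 68*b^2 + 64*b - 192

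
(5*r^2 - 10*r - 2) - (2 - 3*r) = 5*r^2 - 7*r - 4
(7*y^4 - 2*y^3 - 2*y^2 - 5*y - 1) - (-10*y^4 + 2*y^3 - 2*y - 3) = 17*y^4 - 4*y^3 - 2*y^2 - 3*y + 2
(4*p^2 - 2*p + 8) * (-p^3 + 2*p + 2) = -4*p^5 + 2*p^4 + 4*p^2 + 12*p + 16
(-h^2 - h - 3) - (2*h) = -h^2 - 3*h - 3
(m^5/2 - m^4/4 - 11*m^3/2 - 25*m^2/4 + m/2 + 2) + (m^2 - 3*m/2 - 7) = m^5/2 - m^4/4 - 11*m^3/2 - 21*m^2/4 - m - 5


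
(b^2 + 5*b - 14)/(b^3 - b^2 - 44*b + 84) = 1/(b - 6)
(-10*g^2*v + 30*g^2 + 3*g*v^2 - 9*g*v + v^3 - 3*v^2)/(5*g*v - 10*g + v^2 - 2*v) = (-2*g*v + 6*g + v^2 - 3*v)/(v - 2)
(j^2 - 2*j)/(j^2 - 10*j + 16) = j/(j - 8)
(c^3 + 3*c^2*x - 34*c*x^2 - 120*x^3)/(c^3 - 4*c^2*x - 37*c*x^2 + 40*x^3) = (c^2 - 2*c*x - 24*x^2)/(c^2 - 9*c*x + 8*x^2)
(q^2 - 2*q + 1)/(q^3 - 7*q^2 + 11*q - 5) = 1/(q - 5)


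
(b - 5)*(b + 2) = b^2 - 3*b - 10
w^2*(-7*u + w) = -7*u*w^2 + w^3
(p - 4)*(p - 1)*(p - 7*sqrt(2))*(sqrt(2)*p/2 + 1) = sqrt(2)*p^4/2 - 6*p^3 - 5*sqrt(2)*p^3/2 - 5*sqrt(2)*p^2 + 30*p^2 - 24*p + 35*sqrt(2)*p - 28*sqrt(2)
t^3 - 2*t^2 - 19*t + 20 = (t - 5)*(t - 1)*(t + 4)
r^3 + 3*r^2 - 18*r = r*(r - 3)*(r + 6)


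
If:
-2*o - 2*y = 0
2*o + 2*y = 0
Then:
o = -y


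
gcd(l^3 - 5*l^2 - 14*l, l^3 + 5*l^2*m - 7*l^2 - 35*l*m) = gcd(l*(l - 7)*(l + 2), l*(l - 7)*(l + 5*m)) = l^2 - 7*l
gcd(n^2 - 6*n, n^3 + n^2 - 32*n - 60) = n - 6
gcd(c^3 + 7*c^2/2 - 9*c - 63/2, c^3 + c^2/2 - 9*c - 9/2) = c^2 - 9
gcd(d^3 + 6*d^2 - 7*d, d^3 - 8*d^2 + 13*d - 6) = d - 1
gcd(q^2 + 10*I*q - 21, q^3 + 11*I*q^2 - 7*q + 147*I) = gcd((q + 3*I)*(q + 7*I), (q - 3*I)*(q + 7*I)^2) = q + 7*I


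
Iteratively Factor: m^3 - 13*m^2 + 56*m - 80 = (m - 4)*(m^2 - 9*m + 20) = (m - 5)*(m - 4)*(m - 4)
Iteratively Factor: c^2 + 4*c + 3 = (c + 3)*(c + 1)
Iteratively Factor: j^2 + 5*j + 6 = (j + 2)*(j + 3)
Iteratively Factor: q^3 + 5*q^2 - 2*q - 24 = (q + 4)*(q^2 + q - 6) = (q + 3)*(q + 4)*(q - 2)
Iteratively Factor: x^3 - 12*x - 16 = (x + 2)*(x^2 - 2*x - 8) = (x + 2)^2*(x - 4)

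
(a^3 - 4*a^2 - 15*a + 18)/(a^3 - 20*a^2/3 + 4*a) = 3*(a^2 + 2*a - 3)/(a*(3*a - 2))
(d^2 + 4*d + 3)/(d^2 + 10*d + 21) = (d + 1)/(d + 7)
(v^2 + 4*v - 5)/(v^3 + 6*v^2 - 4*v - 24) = (v^2 + 4*v - 5)/(v^3 + 6*v^2 - 4*v - 24)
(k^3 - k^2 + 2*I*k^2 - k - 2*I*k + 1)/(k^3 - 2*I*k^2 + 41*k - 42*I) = (k^3 - k^2 + 2*I*k^2 - k - 2*I*k + 1)/(k^3 - 2*I*k^2 + 41*k - 42*I)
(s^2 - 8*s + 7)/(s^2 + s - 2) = (s - 7)/(s + 2)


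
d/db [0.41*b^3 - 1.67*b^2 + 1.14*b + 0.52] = 1.23*b^2 - 3.34*b + 1.14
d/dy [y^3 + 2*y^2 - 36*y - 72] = 3*y^2 + 4*y - 36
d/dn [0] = 0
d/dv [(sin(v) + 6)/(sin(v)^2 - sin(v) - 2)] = (-12*sin(v) + cos(v)^2 + 3)*cos(v)/(sin(v) + cos(v)^2 + 1)^2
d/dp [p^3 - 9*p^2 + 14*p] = 3*p^2 - 18*p + 14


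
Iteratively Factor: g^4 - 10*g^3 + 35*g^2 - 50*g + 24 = (g - 1)*(g^3 - 9*g^2 + 26*g - 24) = (g - 2)*(g - 1)*(g^2 - 7*g + 12) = (g - 3)*(g - 2)*(g - 1)*(g - 4)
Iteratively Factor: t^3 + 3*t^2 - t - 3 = (t + 3)*(t^2 - 1) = (t + 1)*(t + 3)*(t - 1)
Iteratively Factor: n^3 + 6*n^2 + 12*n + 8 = (n + 2)*(n^2 + 4*n + 4) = (n + 2)^2*(n + 2)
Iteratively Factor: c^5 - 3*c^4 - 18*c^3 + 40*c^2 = (c)*(c^4 - 3*c^3 - 18*c^2 + 40*c) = c*(c - 5)*(c^3 + 2*c^2 - 8*c) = c*(c - 5)*(c + 4)*(c^2 - 2*c) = c*(c - 5)*(c - 2)*(c + 4)*(c)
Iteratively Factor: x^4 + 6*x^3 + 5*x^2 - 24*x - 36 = (x + 3)*(x^3 + 3*x^2 - 4*x - 12) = (x - 2)*(x + 3)*(x^2 + 5*x + 6) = (x - 2)*(x + 2)*(x + 3)*(x + 3)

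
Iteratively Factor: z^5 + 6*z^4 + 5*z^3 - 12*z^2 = (z)*(z^4 + 6*z^3 + 5*z^2 - 12*z) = z*(z + 4)*(z^3 + 2*z^2 - 3*z) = z*(z + 3)*(z + 4)*(z^2 - z) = z^2*(z + 3)*(z + 4)*(z - 1)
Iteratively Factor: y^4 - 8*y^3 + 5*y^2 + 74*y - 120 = (y - 4)*(y^3 - 4*y^2 - 11*y + 30) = (y - 4)*(y - 2)*(y^2 - 2*y - 15) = (y - 5)*(y - 4)*(y - 2)*(y + 3)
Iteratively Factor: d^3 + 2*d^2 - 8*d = (d)*(d^2 + 2*d - 8) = d*(d - 2)*(d + 4)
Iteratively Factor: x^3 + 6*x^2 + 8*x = (x + 2)*(x^2 + 4*x) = x*(x + 2)*(x + 4)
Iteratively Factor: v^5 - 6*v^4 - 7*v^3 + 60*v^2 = (v)*(v^4 - 6*v^3 - 7*v^2 + 60*v) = v*(v - 5)*(v^3 - v^2 - 12*v) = v*(v - 5)*(v - 4)*(v^2 + 3*v) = v*(v - 5)*(v - 4)*(v + 3)*(v)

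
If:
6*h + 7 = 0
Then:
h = -7/6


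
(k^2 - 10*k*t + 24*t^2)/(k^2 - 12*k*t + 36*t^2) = (-k + 4*t)/(-k + 6*t)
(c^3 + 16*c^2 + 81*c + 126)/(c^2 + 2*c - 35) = (c^2 + 9*c + 18)/(c - 5)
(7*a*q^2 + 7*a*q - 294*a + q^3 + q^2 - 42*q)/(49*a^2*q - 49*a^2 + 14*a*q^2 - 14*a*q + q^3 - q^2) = (q^2 + q - 42)/(7*a*q - 7*a + q^2 - q)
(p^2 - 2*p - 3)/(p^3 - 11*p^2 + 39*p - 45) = (p + 1)/(p^2 - 8*p + 15)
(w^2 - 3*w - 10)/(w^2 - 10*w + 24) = (w^2 - 3*w - 10)/(w^2 - 10*w + 24)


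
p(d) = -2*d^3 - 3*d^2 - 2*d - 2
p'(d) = -6*d^2 - 6*d - 2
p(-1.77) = 3.23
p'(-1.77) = -10.18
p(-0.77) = -1.33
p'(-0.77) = -0.94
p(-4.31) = 111.02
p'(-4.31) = -87.60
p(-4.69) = 147.72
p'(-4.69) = -105.84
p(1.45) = -17.30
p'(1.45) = -23.32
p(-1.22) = -0.39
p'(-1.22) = -3.61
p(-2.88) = 26.65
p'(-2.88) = -34.49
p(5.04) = -344.33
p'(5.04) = -184.65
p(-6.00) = 334.00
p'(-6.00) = -182.00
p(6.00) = -554.00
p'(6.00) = -254.00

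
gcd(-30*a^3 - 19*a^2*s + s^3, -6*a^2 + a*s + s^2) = 3*a + s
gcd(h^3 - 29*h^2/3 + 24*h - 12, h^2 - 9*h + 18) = h^2 - 9*h + 18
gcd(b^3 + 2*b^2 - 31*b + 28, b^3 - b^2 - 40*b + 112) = b^2 + 3*b - 28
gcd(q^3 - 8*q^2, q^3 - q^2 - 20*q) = q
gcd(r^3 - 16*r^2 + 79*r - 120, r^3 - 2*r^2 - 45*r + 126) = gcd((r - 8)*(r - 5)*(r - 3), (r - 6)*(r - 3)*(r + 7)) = r - 3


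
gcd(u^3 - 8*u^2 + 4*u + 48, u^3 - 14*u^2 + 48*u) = u - 6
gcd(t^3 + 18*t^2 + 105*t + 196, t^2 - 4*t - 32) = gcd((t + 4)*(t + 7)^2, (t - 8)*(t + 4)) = t + 4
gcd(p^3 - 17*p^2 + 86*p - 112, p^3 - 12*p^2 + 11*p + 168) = p^2 - 15*p + 56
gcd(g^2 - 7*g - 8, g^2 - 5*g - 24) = g - 8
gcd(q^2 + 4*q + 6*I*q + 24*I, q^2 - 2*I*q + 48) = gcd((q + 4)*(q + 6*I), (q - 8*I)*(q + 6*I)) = q + 6*I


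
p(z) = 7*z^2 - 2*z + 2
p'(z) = 14*z - 2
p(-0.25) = 2.94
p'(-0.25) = -5.50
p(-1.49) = 20.52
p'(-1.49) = -22.86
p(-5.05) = 190.62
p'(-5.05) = -72.70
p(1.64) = 17.55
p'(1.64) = 20.96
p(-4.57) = 157.33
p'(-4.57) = -65.98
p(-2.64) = 56.07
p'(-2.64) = -38.96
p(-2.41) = 47.48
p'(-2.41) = -35.74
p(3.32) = 72.52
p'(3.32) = 44.48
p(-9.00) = 587.00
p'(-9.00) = -128.00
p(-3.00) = 71.00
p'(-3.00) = -44.00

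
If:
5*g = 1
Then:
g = 1/5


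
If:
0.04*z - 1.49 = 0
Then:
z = 37.25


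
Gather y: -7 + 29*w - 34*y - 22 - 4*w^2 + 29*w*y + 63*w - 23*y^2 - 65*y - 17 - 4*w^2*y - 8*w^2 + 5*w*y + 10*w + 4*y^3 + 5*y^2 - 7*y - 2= -12*w^2 + 102*w + 4*y^3 - 18*y^2 + y*(-4*w^2 + 34*w - 106) - 48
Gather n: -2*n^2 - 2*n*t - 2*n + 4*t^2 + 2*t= -2*n^2 + n*(-2*t - 2) + 4*t^2 + 2*t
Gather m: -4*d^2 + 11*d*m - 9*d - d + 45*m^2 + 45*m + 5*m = -4*d^2 - 10*d + 45*m^2 + m*(11*d + 50)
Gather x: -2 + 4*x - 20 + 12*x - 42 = 16*x - 64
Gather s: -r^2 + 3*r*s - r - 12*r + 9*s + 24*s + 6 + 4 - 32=-r^2 - 13*r + s*(3*r + 33) - 22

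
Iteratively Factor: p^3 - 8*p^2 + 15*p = (p)*(p^2 - 8*p + 15) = p*(p - 3)*(p - 5)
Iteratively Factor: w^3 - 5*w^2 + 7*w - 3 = (w - 1)*(w^2 - 4*w + 3) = (w - 3)*(w - 1)*(w - 1)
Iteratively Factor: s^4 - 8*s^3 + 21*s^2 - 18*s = (s - 2)*(s^3 - 6*s^2 + 9*s) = s*(s - 2)*(s^2 - 6*s + 9) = s*(s - 3)*(s - 2)*(s - 3)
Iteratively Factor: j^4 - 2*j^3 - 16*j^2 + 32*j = (j + 4)*(j^3 - 6*j^2 + 8*j) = (j - 2)*(j + 4)*(j^2 - 4*j) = j*(j - 2)*(j + 4)*(j - 4)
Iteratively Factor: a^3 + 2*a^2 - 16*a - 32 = (a + 2)*(a^2 - 16) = (a - 4)*(a + 2)*(a + 4)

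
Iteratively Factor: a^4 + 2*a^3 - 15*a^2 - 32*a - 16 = (a - 4)*(a^3 + 6*a^2 + 9*a + 4) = (a - 4)*(a + 1)*(a^2 + 5*a + 4) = (a - 4)*(a + 1)*(a + 4)*(a + 1)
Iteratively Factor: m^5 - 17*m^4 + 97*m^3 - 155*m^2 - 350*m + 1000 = (m + 2)*(m^4 - 19*m^3 + 135*m^2 - 425*m + 500) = (m - 5)*(m + 2)*(m^3 - 14*m^2 + 65*m - 100) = (m - 5)^2*(m + 2)*(m^2 - 9*m + 20) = (m - 5)^2*(m - 4)*(m + 2)*(m - 5)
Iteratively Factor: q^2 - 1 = (q - 1)*(q + 1)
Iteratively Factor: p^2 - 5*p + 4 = (p - 4)*(p - 1)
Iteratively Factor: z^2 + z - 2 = (z - 1)*(z + 2)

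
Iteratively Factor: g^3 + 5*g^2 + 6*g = (g)*(g^2 + 5*g + 6) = g*(g + 2)*(g + 3)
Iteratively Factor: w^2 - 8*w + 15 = (w - 5)*(w - 3)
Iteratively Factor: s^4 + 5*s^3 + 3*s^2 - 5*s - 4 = (s + 1)*(s^3 + 4*s^2 - s - 4) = (s + 1)*(s + 4)*(s^2 - 1) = (s + 1)^2*(s + 4)*(s - 1)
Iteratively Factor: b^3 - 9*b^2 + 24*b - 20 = (b - 2)*(b^2 - 7*b + 10) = (b - 2)^2*(b - 5)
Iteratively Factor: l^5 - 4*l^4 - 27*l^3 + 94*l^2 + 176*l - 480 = (l - 5)*(l^4 + l^3 - 22*l^2 - 16*l + 96) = (l - 5)*(l - 2)*(l^3 + 3*l^2 - 16*l - 48) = (l - 5)*(l - 2)*(l + 4)*(l^2 - l - 12) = (l - 5)*(l - 4)*(l - 2)*(l + 4)*(l + 3)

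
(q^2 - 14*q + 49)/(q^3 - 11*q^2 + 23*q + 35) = (q - 7)/(q^2 - 4*q - 5)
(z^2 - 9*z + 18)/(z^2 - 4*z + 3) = (z - 6)/(z - 1)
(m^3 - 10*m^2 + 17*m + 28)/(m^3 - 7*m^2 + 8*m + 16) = (m - 7)/(m - 4)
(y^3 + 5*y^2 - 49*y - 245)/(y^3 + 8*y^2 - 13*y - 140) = (y - 7)/(y - 4)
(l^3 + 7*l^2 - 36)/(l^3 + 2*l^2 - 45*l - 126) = (l - 2)/(l - 7)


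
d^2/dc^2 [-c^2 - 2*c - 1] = -2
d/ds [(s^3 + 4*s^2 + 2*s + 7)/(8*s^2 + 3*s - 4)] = (8*s^4 + 6*s^3 - 16*s^2 - 144*s - 29)/(64*s^4 + 48*s^3 - 55*s^2 - 24*s + 16)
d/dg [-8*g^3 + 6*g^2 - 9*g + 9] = -24*g^2 + 12*g - 9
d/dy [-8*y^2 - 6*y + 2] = -16*y - 6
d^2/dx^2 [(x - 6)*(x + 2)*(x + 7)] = 6*x + 6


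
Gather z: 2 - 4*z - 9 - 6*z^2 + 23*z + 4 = -6*z^2 + 19*z - 3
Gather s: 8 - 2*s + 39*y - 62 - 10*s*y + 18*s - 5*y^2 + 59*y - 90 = s*(16 - 10*y) - 5*y^2 + 98*y - 144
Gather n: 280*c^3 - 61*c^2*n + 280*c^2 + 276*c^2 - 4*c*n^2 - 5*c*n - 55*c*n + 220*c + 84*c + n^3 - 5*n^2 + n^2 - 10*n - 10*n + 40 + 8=280*c^3 + 556*c^2 + 304*c + n^3 + n^2*(-4*c - 4) + n*(-61*c^2 - 60*c - 20) + 48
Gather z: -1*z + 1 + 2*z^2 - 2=2*z^2 - z - 1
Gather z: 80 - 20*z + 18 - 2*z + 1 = 99 - 22*z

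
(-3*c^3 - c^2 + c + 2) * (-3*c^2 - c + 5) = 9*c^5 + 6*c^4 - 17*c^3 - 12*c^2 + 3*c + 10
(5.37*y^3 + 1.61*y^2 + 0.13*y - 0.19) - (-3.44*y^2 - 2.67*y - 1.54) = 5.37*y^3 + 5.05*y^2 + 2.8*y + 1.35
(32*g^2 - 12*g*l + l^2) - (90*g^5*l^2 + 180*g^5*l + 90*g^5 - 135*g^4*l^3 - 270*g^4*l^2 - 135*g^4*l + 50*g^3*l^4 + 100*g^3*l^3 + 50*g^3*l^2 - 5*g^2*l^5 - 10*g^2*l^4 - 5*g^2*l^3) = -90*g^5*l^2 - 180*g^5*l - 90*g^5 + 135*g^4*l^3 + 270*g^4*l^2 + 135*g^4*l - 50*g^3*l^4 - 100*g^3*l^3 - 50*g^3*l^2 + 5*g^2*l^5 + 10*g^2*l^4 + 5*g^2*l^3 + 32*g^2 - 12*g*l + l^2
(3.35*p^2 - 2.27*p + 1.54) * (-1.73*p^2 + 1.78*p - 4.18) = -5.7955*p^4 + 9.8901*p^3 - 20.7078*p^2 + 12.2298*p - 6.4372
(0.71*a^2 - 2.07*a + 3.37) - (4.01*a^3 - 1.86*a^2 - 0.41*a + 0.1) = -4.01*a^3 + 2.57*a^2 - 1.66*a + 3.27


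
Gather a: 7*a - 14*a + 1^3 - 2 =-7*a - 1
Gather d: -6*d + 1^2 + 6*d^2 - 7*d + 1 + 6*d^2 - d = 12*d^2 - 14*d + 2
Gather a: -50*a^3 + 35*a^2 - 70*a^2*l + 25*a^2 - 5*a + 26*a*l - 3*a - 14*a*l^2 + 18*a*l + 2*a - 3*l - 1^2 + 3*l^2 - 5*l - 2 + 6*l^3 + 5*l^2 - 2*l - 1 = -50*a^3 + a^2*(60 - 70*l) + a*(-14*l^2 + 44*l - 6) + 6*l^3 + 8*l^2 - 10*l - 4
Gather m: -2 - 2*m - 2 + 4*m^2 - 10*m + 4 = 4*m^2 - 12*m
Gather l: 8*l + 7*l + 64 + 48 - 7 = 15*l + 105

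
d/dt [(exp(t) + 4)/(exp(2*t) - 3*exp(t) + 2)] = (-(exp(t) + 4)*(2*exp(t) - 3) + exp(2*t) - 3*exp(t) + 2)*exp(t)/(exp(2*t) - 3*exp(t) + 2)^2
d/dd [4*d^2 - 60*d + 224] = 8*d - 60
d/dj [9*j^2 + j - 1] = 18*j + 1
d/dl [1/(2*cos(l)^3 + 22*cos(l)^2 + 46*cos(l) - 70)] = (3*cos(l)^2 + 22*cos(l) + 23)*sin(l)/(2*(cos(l)^3 + 11*cos(l)^2 + 23*cos(l) - 35)^2)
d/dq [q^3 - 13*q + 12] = 3*q^2 - 13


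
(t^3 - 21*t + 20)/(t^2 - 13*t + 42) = (t^3 - 21*t + 20)/(t^2 - 13*t + 42)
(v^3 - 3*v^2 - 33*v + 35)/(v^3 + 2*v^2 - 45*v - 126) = (v^2 + 4*v - 5)/(v^2 + 9*v + 18)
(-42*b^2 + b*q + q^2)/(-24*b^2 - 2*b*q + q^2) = (7*b + q)/(4*b + q)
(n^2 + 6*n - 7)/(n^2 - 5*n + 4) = (n + 7)/(n - 4)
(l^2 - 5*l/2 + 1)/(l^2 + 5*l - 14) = (l - 1/2)/(l + 7)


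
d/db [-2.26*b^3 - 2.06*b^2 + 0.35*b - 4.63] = -6.78*b^2 - 4.12*b + 0.35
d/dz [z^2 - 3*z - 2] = 2*z - 3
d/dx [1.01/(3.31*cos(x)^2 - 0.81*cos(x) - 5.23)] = (6.6862*cos(x) - 0.8181)*sin(x)/(-3.31*cos(x)^2 + 0.81*cos(x) + 5.23)^2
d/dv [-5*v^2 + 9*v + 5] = 9 - 10*v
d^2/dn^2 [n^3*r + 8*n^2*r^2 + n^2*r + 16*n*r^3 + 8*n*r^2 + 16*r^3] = 2*r*(3*n + 8*r + 1)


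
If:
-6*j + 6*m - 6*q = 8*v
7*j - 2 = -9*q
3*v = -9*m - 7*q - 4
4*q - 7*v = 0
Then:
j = 596/637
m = 86/1911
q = -46/91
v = -184/637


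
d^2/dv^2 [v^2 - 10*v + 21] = 2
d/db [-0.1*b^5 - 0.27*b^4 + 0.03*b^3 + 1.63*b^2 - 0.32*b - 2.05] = -0.5*b^4 - 1.08*b^3 + 0.09*b^2 + 3.26*b - 0.32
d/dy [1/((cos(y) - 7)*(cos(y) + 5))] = 2*(cos(y) - 1)*sin(y)/((cos(y) - 7)^2*(cos(y) + 5)^2)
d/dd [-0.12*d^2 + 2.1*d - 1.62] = 2.1 - 0.24*d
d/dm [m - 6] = 1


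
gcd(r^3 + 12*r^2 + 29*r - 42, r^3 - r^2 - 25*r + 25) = r - 1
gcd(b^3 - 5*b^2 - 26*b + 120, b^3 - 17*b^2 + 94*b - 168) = b^2 - 10*b + 24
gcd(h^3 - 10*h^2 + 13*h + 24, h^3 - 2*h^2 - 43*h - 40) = h^2 - 7*h - 8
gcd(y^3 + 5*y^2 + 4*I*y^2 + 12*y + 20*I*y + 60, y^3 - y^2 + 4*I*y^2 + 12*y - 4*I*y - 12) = y^2 + 4*I*y + 12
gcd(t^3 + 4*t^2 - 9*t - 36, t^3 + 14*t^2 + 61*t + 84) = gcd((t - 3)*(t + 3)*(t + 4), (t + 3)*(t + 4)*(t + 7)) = t^2 + 7*t + 12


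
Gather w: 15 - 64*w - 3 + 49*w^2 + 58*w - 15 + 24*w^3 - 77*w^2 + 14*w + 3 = 24*w^3 - 28*w^2 + 8*w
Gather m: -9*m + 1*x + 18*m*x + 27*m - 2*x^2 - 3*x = m*(18*x + 18) - 2*x^2 - 2*x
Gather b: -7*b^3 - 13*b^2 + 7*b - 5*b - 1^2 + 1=-7*b^3 - 13*b^2 + 2*b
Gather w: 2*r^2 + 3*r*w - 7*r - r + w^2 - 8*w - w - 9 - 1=2*r^2 - 8*r + w^2 + w*(3*r - 9) - 10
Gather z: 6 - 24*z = 6 - 24*z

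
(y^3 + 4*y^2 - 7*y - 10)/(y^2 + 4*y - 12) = (y^2 + 6*y + 5)/(y + 6)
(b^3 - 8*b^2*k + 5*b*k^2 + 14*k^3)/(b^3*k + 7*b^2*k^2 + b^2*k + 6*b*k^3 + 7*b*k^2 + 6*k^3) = (b^2 - 9*b*k + 14*k^2)/(k*(b^2 + 6*b*k + b + 6*k))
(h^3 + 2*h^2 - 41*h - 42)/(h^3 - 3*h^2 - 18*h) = (h^2 + 8*h + 7)/(h*(h + 3))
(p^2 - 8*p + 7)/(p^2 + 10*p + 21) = (p^2 - 8*p + 7)/(p^2 + 10*p + 21)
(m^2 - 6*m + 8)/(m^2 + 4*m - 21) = (m^2 - 6*m + 8)/(m^2 + 4*m - 21)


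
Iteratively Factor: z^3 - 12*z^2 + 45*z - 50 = (z - 2)*(z^2 - 10*z + 25) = (z - 5)*(z - 2)*(z - 5)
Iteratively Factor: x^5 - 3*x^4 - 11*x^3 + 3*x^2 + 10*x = (x)*(x^4 - 3*x^3 - 11*x^2 + 3*x + 10) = x*(x + 1)*(x^3 - 4*x^2 - 7*x + 10) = x*(x - 5)*(x + 1)*(x^2 + x - 2) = x*(x - 5)*(x - 1)*(x + 1)*(x + 2)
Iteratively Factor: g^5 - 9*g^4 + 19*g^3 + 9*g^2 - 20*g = (g + 1)*(g^4 - 10*g^3 + 29*g^2 - 20*g) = (g - 5)*(g + 1)*(g^3 - 5*g^2 + 4*g) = (g - 5)*(g - 4)*(g + 1)*(g^2 - g) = (g - 5)*(g - 4)*(g - 1)*(g + 1)*(g)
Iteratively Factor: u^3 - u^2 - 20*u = (u - 5)*(u^2 + 4*u) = u*(u - 5)*(u + 4)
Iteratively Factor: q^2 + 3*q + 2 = (q + 1)*(q + 2)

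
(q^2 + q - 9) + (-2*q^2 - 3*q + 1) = -q^2 - 2*q - 8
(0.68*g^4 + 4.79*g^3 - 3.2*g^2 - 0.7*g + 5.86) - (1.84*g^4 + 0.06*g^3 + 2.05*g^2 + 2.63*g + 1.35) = -1.16*g^4 + 4.73*g^3 - 5.25*g^2 - 3.33*g + 4.51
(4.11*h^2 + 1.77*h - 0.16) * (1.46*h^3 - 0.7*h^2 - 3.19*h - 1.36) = 6.0006*h^5 - 0.2928*h^4 - 14.5835*h^3 - 11.1239*h^2 - 1.8968*h + 0.2176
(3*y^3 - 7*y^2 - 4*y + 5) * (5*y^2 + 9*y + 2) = 15*y^5 - 8*y^4 - 77*y^3 - 25*y^2 + 37*y + 10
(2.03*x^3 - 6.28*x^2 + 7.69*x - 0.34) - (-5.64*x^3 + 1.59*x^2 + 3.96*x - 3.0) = 7.67*x^3 - 7.87*x^2 + 3.73*x + 2.66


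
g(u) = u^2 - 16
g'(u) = 2*u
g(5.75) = 17.06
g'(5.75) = 11.50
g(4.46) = 3.89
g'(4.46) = 8.92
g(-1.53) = -13.66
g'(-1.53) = -3.06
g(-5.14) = 10.42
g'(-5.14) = -10.28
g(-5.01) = 9.10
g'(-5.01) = -10.02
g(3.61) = -2.97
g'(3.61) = 7.22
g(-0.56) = -15.69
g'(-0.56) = -1.12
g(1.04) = -14.92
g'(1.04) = 2.08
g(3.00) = -7.00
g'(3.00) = 6.00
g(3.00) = -7.00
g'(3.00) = 6.00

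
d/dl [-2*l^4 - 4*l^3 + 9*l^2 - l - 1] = -8*l^3 - 12*l^2 + 18*l - 1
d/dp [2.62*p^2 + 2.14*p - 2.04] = 5.24*p + 2.14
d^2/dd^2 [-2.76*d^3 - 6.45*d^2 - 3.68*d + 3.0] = -16.56*d - 12.9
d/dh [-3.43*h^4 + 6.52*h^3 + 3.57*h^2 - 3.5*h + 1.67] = -13.72*h^3 + 19.56*h^2 + 7.14*h - 3.5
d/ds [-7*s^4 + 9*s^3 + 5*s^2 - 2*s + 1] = -28*s^3 + 27*s^2 + 10*s - 2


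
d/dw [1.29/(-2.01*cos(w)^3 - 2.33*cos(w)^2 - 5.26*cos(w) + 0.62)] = (7.7787*sin(w)^2 - 6.0114*cos(w) - 14.5641)*sin(w)/(2.01*cos(w)^3 + 2.33*cos(w)^2 + 5.26*cos(w) - 0.62)^2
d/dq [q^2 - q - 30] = 2*q - 1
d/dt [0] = 0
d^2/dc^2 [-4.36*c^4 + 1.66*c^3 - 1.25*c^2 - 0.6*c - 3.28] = -52.32*c^2 + 9.96*c - 2.5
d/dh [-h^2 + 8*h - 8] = 8 - 2*h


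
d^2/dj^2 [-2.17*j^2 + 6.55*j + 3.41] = -4.34000000000000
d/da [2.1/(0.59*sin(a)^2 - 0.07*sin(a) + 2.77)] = (0.147 - 2.478*sin(a))*cos(a)/(0.59*sin(a)^2 - 0.07*sin(a) + 2.77)^2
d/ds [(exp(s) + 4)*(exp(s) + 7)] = (2*exp(s) + 11)*exp(s)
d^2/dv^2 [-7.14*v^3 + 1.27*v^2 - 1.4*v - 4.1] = 2.54 - 42.84*v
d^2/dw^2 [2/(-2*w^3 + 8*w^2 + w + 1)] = 4*(2*(3*w - 4)*(-2*w^3 + 8*w^2 + w + 1) + (-6*w^2 + 16*w + 1)^2)/(-2*w^3 + 8*w^2 + w + 1)^3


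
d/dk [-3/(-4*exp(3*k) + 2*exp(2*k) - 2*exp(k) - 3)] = (-36*exp(2*k) + 12*exp(k) - 6)*exp(k)/(4*exp(3*k) - 2*exp(2*k) + 2*exp(k) + 3)^2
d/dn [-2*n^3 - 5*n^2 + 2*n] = -6*n^2 - 10*n + 2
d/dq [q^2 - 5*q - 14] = 2*q - 5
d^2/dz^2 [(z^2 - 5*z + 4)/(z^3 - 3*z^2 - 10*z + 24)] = 2*(z^3 - 3*z^2 + 15*z - 1)/(z^6 + 3*z^5 - 15*z^4 - 35*z^3 + 90*z^2 + 108*z - 216)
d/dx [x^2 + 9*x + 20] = 2*x + 9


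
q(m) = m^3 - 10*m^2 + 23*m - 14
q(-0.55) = -29.84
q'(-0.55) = 34.91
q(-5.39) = -585.08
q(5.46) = -23.76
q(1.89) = 0.50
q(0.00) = -14.00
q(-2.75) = -173.67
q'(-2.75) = 100.69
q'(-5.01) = 198.50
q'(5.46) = 3.23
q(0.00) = -14.00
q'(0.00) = 23.00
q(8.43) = 68.32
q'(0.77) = 9.38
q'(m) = 3*m^2 - 20*m + 23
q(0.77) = -1.76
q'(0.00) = 23.00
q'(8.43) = 67.59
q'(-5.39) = 217.96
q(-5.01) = -505.98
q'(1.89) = -4.08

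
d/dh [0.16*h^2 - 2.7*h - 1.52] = 0.32*h - 2.7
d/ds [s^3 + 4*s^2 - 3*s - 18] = 3*s^2 + 8*s - 3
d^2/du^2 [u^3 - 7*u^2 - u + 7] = 6*u - 14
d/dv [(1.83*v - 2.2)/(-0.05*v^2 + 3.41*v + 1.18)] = (0.0915*v^2 - 0.22*v + 9.6614)/(0.0025*v^4 - 0.341*v^3 + 11.5101*v^2 + 8.0476*v + 1.3924)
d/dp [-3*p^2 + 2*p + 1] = 2 - 6*p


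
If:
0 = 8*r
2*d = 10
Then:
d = 5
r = 0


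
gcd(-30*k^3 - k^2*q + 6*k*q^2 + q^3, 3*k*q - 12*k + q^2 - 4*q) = 3*k + q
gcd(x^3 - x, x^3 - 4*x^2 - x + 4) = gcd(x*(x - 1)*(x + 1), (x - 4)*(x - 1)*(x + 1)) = x^2 - 1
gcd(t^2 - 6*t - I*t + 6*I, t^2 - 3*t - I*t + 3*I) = t - I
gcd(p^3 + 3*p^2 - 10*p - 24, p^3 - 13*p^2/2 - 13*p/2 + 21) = p + 2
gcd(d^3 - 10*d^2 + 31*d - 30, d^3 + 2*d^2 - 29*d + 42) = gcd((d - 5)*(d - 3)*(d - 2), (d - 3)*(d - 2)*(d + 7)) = d^2 - 5*d + 6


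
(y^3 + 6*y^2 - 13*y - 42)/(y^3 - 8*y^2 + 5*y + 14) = (y^3 + 6*y^2 - 13*y - 42)/(y^3 - 8*y^2 + 5*y + 14)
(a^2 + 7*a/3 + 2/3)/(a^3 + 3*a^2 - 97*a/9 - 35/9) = 3*(a + 2)/(3*a^2 + 8*a - 35)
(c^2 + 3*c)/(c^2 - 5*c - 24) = c/(c - 8)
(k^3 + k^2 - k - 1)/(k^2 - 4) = (k^3 + k^2 - k - 1)/(k^2 - 4)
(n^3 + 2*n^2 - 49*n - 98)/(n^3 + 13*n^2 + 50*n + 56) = (n - 7)/(n + 4)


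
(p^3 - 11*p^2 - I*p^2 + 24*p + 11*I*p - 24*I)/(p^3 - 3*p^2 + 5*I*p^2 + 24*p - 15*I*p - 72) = (p^2 - p*(8 + I) + 8*I)/(p^2 + 5*I*p + 24)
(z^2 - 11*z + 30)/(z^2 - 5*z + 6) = (z^2 - 11*z + 30)/(z^2 - 5*z + 6)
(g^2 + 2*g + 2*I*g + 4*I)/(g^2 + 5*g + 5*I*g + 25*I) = (g^2 + 2*g*(1 + I) + 4*I)/(g^2 + 5*g*(1 + I) + 25*I)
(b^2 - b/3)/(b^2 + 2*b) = (b - 1/3)/(b + 2)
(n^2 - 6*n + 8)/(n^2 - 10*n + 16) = (n - 4)/(n - 8)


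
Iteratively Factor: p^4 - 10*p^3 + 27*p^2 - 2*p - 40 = (p + 1)*(p^3 - 11*p^2 + 38*p - 40) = (p - 2)*(p + 1)*(p^2 - 9*p + 20) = (p - 5)*(p - 2)*(p + 1)*(p - 4)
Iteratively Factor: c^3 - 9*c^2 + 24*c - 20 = (c - 2)*(c^2 - 7*c + 10) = (c - 5)*(c - 2)*(c - 2)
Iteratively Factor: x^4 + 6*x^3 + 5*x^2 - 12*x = (x - 1)*(x^3 + 7*x^2 + 12*x) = (x - 1)*(x + 4)*(x^2 + 3*x) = x*(x - 1)*(x + 4)*(x + 3)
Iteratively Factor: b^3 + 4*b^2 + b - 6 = (b + 3)*(b^2 + b - 2) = (b - 1)*(b + 3)*(b + 2)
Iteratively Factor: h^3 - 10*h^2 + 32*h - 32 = (h - 2)*(h^2 - 8*h + 16) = (h - 4)*(h - 2)*(h - 4)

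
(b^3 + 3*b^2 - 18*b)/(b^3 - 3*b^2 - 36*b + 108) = b/(b - 6)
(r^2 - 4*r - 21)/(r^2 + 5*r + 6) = (r - 7)/(r + 2)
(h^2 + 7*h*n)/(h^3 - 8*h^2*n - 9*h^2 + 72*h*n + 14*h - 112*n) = h*(h + 7*n)/(h^3 - 8*h^2*n - 9*h^2 + 72*h*n + 14*h - 112*n)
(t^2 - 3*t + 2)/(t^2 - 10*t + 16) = (t - 1)/(t - 8)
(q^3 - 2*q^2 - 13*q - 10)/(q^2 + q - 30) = (q^2 + 3*q + 2)/(q + 6)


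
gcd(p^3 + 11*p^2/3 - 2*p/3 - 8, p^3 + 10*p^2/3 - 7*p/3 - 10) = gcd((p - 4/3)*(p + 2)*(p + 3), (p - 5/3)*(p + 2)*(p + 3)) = p^2 + 5*p + 6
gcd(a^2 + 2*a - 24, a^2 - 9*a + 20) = a - 4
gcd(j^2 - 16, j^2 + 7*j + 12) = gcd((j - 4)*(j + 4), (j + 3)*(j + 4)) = j + 4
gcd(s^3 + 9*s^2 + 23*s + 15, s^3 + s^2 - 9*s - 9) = s^2 + 4*s + 3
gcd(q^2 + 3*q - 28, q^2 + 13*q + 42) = q + 7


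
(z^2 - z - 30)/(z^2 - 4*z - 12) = (z + 5)/(z + 2)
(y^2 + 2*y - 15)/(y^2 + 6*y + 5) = (y - 3)/(y + 1)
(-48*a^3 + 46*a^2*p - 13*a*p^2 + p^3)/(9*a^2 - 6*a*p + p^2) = (16*a^2 - 10*a*p + p^2)/(-3*a + p)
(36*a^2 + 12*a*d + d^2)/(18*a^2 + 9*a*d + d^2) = (6*a + d)/(3*a + d)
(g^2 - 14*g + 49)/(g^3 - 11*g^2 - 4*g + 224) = (g - 7)/(g^2 - 4*g - 32)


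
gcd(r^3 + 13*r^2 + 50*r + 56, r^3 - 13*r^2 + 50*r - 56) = 1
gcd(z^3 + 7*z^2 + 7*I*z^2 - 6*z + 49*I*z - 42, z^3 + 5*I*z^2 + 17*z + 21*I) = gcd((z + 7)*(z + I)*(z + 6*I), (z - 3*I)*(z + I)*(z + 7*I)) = z + I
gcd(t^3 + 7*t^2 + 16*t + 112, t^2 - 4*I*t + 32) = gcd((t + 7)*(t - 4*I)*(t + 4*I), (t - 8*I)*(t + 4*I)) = t + 4*I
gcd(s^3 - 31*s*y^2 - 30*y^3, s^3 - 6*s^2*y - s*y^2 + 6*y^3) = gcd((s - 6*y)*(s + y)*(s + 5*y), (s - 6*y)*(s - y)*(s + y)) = -s^2 + 5*s*y + 6*y^2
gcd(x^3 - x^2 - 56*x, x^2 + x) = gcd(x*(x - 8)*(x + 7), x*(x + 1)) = x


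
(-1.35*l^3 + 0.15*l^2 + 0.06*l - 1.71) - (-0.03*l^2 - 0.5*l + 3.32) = -1.35*l^3 + 0.18*l^2 + 0.56*l - 5.03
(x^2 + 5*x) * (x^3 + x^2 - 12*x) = x^5 + 6*x^4 - 7*x^3 - 60*x^2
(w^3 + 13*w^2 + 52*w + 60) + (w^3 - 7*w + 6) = 2*w^3 + 13*w^2 + 45*w + 66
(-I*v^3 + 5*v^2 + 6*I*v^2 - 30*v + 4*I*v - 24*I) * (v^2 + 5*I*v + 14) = -I*v^5 + 10*v^4 + 6*I*v^4 - 60*v^3 + 15*I*v^3 + 50*v^2 - 90*I*v^2 - 300*v + 56*I*v - 336*I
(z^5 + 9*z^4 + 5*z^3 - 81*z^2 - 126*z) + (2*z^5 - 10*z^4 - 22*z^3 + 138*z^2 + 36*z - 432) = 3*z^5 - z^4 - 17*z^3 + 57*z^2 - 90*z - 432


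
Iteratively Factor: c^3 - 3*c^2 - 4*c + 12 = (c + 2)*(c^2 - 5*c + 6) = (c - 2)*(c + 2)*(c - 3)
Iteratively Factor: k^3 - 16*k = (k)*(k^2 - 16) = k*(k + 4)*(k - 4)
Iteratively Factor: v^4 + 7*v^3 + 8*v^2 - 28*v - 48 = (v + 4)*(v^3 + 3*v^2 - 4*v - 12) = (v + 2)*(v + 4)*(v^2 + v - 6) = (v + 2)*(v + 3)*(v + 4)*(v - 2)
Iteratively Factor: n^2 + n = (n + 1)*(n)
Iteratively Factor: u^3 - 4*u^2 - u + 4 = (u - 4)*(u^2 - 1) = (u - 4)*(u + 1)*(u - 1)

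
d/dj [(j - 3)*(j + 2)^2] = (j + 2)*(3*j - 4)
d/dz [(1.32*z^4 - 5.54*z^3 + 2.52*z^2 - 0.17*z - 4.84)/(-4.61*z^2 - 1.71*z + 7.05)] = (-12.1704*z^5 + 18.7678*z^4 + 56.1708*z^3 - 122.2639*z^2 - 9.0928*z - 9.4749)/(21.2521*z^4 + 15.7662*z^3 - 62.0769*z^2 - 24.111*z + 49.7025)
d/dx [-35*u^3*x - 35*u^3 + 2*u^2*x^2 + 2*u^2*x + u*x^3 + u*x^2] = u*(-35*u^2 + 4*u*x + 2*u + 3*x^2 + 2*x)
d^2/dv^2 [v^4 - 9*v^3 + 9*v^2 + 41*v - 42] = 12*v^2 - 54*v + 18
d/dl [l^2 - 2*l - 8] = 2*l - 2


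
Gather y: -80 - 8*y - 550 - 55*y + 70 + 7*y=-56*y - 560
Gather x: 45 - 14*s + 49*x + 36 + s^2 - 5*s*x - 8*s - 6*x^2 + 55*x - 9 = s^2 - 22*s - 6*x^2 + x*(104 - 5*s) + 72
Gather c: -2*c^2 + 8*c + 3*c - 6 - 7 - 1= -2*c^2 + 11*c - 14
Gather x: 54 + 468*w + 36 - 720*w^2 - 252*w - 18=-720*w^2 + 216*w + 72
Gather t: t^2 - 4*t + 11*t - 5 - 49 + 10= t^2 + 7*t - 44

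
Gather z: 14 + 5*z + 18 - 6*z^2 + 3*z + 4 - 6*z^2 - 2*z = -12*z^2 + 6*z + 36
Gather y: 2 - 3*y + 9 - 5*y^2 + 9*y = -5*y^2 + 6*y + 11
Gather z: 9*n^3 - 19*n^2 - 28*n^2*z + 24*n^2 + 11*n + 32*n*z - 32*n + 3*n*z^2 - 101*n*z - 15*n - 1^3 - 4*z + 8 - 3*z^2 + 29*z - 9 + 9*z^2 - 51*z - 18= 9*n^3 + 5*n^2 - 36*n + z^2*(3*n + 6) + z*(-28*n^2 - 69*n - 26) - 20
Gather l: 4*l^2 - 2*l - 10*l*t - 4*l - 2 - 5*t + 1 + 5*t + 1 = 4*l^2 + l*(-10*t - 6)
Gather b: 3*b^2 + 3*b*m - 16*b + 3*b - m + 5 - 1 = 3*b^2 + b*(3*m - 13) - m + 4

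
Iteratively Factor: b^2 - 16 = (b + 4)*(b - 4)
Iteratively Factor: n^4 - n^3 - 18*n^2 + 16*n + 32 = (n + 4)*(n^3 - 5*n^2 + 2*n + 8) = (n - 4)*(n + 4)*(n^2 - n - 2) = (n - 4)*(n + 1)*(n + 4)*(n - 2)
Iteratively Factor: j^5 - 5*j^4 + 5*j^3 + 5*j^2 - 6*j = (j - 1)*(j^4 - 4*j^3 + j^2 + 6*j) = j*(j - 1)*(j^3 - 4*j^2 + j + 6) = j*(j - 2)*(j - 1)*(j^2 - 2*j - 3) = j*(j - 2)*(j - 1)*(j + 1)*(j - 3)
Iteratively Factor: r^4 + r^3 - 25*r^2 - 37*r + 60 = (r - 5)*(r^3 + 6*r^2 + 5*r - 12) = (r - 5)*(r - 1)*(r^2 + 7*r + 12) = (r - 5)*(r - 1)*(r + 4)*(r + 3)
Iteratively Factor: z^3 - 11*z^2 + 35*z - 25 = (z - 5)*(z^2 - 6*z + 5) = (z - 5)^2*(z - 1)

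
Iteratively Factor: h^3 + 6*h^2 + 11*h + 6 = (h + 2)*(h^2 + 4*h + 3) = (h + 2)*(h + 3)*(h + 1)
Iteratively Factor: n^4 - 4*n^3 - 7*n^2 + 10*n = (n - 1)*(n^3 - 3*n^2 - 10*n) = (n - 5)*(n - 1)*(n^2 + 2*n) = (n - 5)*(n - 1)*(n + 2)*(n)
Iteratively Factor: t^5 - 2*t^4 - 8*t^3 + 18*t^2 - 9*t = (t - 3)*(t^4 + t^3 - 5*t^2 + 3*t) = (t - 3)*(t + 3)*(t^3 - 2*t^2 + t) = (t - 3)*(t - 1)*(t + 3)*(t^2 - t) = (t - 3)*(t - 1)^2*(t + 3)*(t)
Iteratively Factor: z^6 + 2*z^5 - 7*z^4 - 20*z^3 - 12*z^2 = (z)*(z^5 + 2*z^4 - 7*z^3 - 20*z^2 - 12*z) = z*(z + 2)*(z^4 - 7*z^2 - 6*z) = z^2*(z + 2)*(z^3 - 7*z - 6) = z^2*(z + 1)*(z + 2)*(z^2 - z - 6) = z^2*(z - 3)*(z + 1)*(z + 2)*(z + 2)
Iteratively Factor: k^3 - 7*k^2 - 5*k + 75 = (k - 5)*(k^2 - 2*k - 15) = (k - 5)^2*(k + 3)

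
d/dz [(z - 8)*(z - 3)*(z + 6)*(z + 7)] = 4*z^3 + 6*z^2 - 154*z - 150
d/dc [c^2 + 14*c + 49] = 2*c + 14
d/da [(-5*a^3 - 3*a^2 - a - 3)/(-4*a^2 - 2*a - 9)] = (20*a^4 + 20*a^3 + 137*a^2 + 30*a + 3)/(16*a^4 + 16*a^3 + 76*a^2 + 36*a + 81)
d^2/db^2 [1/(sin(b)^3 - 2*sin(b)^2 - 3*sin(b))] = (9*sin(b)^3 + 22*sin(b)^2 - 52*sin(b) - 50 + 51/sin(b) + 36/sin(b)^2 + 18*cos(b)^6/sin(b)^3)/((sin(b) - 3)^3*(sin(b) + 1)^3)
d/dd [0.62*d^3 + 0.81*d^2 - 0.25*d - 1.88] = 1.86*d^2 + 1.62*d - 0.25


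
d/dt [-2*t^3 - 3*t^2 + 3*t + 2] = -6*t^2 - 6*t + 3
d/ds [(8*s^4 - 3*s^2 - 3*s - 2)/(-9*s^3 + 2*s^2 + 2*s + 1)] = (-72*s^6 + 32*s^5 + 21*s^4 - 22*s^3 - 54*s^2 + 2*s + 1)/(81*s^6 - 36*s^5 - 32*s^4 - 10*s^3 + 8*s^2 + 4*s + 1)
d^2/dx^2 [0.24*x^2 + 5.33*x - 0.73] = 0.480000000000000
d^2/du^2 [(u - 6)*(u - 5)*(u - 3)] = 6*u - 28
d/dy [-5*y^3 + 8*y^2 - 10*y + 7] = -15*y^2 + 16*y - 10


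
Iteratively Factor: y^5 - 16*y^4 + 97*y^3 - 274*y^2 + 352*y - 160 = (y - 1)*(y^4 - 15*y^3 + 82*y^2 - 192*y + 160) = (y - 4)*(y - 1)*(y^3 - 11*y^2 + 38*y - 40) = (y - 4)*(y - 2)*(y - 1)*(y^2 - 9*y + 20) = (y - 5)*(y - 4)*(y - 2)*(y - 1)*(y - 4)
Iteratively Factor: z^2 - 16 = (z + 4)*(z - 4)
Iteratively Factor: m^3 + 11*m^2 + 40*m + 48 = (m + 4)*(m^2 + 7*m + 12) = (m + 3)*(m + 4)*(m + 4)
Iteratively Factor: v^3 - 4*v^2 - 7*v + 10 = (v - 1)*(v^2 - 3*v - 10) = (v - 1)*(v + 2)*(v - 5)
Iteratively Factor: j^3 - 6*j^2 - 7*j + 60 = (j - 4)*(j^2 - 2*j - 15) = (j - 4)*(j + 3)*(j - 5)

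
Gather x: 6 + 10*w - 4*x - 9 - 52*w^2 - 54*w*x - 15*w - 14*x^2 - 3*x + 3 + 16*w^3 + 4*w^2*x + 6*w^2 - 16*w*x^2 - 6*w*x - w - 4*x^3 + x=16*w^3 - 46*w^2 - 6*w - 4*x^3 + x^2*(-16*w - 14) + x*(4*w^2 - 60*w - 6)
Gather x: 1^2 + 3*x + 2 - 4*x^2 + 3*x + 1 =-4*x^2 + 6*x + 4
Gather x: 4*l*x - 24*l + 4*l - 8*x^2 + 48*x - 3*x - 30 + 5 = -20*l - 8*x^2 + x*(4*l + 45) - 25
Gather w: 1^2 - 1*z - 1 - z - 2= -2*z - 2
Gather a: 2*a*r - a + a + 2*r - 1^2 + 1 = 2*a*r + 2*r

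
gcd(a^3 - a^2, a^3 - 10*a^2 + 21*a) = a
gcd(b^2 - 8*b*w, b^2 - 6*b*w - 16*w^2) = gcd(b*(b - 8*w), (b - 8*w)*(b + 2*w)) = -b + 8*w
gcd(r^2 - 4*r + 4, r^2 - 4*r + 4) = r^2 - 4*r + 4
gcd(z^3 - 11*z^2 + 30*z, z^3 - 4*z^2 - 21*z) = z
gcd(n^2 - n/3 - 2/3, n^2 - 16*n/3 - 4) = n + 2/3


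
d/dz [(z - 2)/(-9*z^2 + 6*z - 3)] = (z^2 - 4*z + 1)/(9*z^4 - 12*z^3 + 10*z^2 - 4*z + 1)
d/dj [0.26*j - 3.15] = 0.260000000000000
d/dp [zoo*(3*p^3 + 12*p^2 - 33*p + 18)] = zoo*(p^2 + p + 1)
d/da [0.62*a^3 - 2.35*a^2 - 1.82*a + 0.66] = 1.86*a^2 - 4.7*a - 1.82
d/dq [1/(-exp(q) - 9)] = exp(q)/(exp(q) + 9)^2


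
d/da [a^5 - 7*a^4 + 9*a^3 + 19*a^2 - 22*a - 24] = 5*a^4 - 28*a^3 + 27*a^2 + 38*a - 22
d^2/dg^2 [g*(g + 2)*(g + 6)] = 6*g + 16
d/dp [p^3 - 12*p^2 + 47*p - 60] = 3*p^2 - 24*p + 47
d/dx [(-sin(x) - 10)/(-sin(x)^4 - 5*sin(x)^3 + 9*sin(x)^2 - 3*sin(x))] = (-3*sin(x)^4 - 50*sin(x)^3 - 141*sin(x)^2 + 180*sin(x) - 30)*cos(x)/((sin(x) - 1)^2*(sin(x)^2 + 6*sin(x) - 3)^2*sin(x)^2)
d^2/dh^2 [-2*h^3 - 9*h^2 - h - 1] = -12*h - 18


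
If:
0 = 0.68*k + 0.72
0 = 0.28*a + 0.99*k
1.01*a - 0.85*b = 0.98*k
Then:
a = 3.74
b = 5.67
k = -1.06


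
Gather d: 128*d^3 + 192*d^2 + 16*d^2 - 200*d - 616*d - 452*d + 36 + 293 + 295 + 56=128*d^3 + 208*d^2 - 1268*d + 680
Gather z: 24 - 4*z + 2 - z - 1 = 25 - 5*z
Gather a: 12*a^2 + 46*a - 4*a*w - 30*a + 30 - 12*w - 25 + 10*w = 12*a^2 + a*(16 - 4*w) - 2*w + 5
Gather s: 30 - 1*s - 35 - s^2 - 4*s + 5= -s^2 - 5*s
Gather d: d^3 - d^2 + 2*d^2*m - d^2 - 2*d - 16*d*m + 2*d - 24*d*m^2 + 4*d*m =d^3 + d^2*(2*m - 2) + d*(-24*m^2 - 12*m)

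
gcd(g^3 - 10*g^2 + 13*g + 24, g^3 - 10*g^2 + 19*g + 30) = g + 1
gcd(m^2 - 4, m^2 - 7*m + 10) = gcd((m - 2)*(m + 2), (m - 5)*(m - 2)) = m - 2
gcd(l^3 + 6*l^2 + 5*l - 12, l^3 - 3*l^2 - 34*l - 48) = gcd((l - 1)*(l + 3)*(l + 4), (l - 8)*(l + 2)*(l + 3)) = l + 3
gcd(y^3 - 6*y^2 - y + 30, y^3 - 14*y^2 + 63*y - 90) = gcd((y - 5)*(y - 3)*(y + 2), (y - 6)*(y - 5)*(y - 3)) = y^2 - 8*y + 15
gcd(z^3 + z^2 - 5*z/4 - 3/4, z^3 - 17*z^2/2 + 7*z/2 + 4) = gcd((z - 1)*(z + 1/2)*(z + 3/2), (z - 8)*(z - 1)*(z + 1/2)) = z^2 - z/2 - 1/2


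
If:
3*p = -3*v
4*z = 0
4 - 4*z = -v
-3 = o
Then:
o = -3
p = 4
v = -4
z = 0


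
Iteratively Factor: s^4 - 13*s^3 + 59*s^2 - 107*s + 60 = (s - 3)*(s^3 - 10*s^2 + 29*s - 20) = (s - 4)*(s - 3)*(s^2 - 6*s + 5) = (s - 4)*(s - 3)*(s - 1)*(s - 5)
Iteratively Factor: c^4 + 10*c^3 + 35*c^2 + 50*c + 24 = (c + 1)*(c^3 + 9*c^2 + 26*c + 24) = (c + 1)*(c + 3)*(c^2 + 6*c + 8) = (c + 1)*(c + 2)*(c + 3)*(c + 4)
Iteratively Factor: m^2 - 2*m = (m - 2)*(m)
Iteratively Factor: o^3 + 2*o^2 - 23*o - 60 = (o - 5)*(o^2 + 7*o + 12) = (o - 5)*(o + 3)*(o + 4)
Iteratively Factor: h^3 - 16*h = (h)*(h^2 - 16) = h*(h - 4)*(h + 4)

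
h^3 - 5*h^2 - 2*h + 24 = (h - 4)*(h - 3)*(h + 2)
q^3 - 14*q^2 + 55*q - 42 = (q - 7)*(q - 6)*(q - 1)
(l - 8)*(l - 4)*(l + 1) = l^3 - 11*l^2 + 20*l + 32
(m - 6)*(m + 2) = m^2 - 4*m - 12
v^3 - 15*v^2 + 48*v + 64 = (v - 8)^2*(v + 1)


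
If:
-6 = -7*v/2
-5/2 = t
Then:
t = -5/2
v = 12/7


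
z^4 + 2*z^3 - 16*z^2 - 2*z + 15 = (z - 3)*(z - 1)*(z + 1)*(z + 5)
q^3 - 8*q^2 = q^2*(q - 8)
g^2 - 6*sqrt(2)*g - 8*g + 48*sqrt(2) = (g - 8)*(g - 6*sqrt(2))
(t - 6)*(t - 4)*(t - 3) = t^3 - 13*t^2 + 54*t - 72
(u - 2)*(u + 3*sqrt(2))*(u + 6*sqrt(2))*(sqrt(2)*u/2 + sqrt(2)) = sqrt(2)*u^4/2 + 9*u^3 + 16*sqrt(2)*u^2 - 36*u - 72*sqrt(2)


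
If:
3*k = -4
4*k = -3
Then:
No Solution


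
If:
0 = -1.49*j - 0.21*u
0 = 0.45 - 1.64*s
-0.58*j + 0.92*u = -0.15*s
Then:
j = 0.01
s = 0.27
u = -0.04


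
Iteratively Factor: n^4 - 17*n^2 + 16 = (n + 4)*(n^3 - 4*n^2 - n + 4) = (n - 4)*(n + 4)*(n^2 - 1) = (n - 4)*(n + 1)*(n + 4)*(n - 1)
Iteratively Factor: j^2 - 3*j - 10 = (j - 5)*(j + 2)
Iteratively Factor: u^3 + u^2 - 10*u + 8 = (u + 4)*(u^2 - 3*u + 2) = (u - 2)*(u + 4)*(u - 1)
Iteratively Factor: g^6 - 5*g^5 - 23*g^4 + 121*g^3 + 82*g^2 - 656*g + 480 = (g + 4)*(g^5 - 9*g^4 + 13*g^3 + 69*g^2 - 194*g + 120) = (g + 3)*(g + 4)*(g^4 - 12*g^3 + 49*g^2 - 78*g + 40) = (g - 4)*(g + 3)*(g + 4)*(g^3 - 8*g^2 + 17*g - 10) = (g - 4)*(g - 1)*(g + 3)*(g + 4)*(g^2 - 7*g + 10) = (g - 4)*(g - 2)*(g - 1)*(g + 3)*(g + 4)*(g - 5)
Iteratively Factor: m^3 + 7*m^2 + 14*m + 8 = (m + 4)*(m^2 + 3*m + 2) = (m + 2)*(m + 4)*(m + 1)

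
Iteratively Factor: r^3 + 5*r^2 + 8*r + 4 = (r + 2)*(r^2 + 3*r + 2) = (r + 2)^2*(r + 1)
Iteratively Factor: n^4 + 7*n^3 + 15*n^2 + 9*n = (n)*(n^3 + 7*n^2 + 15*n + 9) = n*(n + 1)*(n^2 + 6*n + 9) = n*(n + 1)*(n + 3)*(n + 3)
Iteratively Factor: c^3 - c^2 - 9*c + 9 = (c + 3)*(c^2 - 4*c + 3) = (c - 3)*(c + 3)*(c - 1)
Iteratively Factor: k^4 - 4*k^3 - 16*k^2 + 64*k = (k)*(k^3 - 4*k^2 - 16*k + 64) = k*(k - 4)*(k^2 - 16) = k*(k - 4)^2*(k + 4)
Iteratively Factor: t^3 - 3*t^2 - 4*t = (t + 1)*(t^2 - 4*t) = (t - 4)*(t + 1)*(t)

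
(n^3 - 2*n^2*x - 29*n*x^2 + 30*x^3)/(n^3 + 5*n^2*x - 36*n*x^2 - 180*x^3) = (n - x)/(n + 6*x)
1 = 1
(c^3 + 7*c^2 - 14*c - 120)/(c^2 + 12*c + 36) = (c^2 + c - 20)/(c + 6)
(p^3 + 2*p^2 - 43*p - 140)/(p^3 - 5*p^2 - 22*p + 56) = (p + 5)/(p - 2)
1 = 1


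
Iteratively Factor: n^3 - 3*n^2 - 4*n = (n)*(n^2 - 3*n - 4) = n*(n - 4)*(n + 1)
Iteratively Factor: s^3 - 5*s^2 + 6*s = (s)*(s^2 - 5*s + 6) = s*(s - 2)*(s - 3)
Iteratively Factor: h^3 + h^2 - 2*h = (h)*(h^2 + h - 2) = h*(h + 2)*(h - 1)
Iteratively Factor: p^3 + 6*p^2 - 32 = (p - 2)*(p^2 + 8*p + 16) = (p - 2)*(p + 4)*(p + 4)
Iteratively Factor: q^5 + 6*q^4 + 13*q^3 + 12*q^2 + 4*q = (q + 2)*(q^4 + 4*q^3 + 5*q^2 + 2*q) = q*(q + 2)*(q^3 + 4*q^2 + 5*q + 2) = q*(q + 1)*(q + 2)*(q^2 + 3*q + 2) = q*(q + 1)^2*(q + 2)*(q + 2)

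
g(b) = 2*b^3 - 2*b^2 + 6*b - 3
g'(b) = 6*b^2 - 4*b + 6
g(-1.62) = -26.47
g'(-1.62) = 28.23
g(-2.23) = -48.50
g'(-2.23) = 44.76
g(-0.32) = -5.19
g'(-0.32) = 7.89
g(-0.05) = -3.31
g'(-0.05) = 6.22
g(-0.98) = -12.68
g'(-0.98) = 15.68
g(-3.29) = -115.61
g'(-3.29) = 84.10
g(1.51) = 8.39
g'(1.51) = 13.64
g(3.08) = 54.94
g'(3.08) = 50.60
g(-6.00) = -543.00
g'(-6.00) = 246.00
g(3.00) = 51.00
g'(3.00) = 48.00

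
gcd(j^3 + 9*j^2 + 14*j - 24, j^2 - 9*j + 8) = j - 1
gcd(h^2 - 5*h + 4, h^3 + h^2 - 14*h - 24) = h - 4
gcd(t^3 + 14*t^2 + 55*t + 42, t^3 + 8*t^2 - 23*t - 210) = t^2 + 13*t + 42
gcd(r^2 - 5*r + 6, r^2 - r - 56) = 1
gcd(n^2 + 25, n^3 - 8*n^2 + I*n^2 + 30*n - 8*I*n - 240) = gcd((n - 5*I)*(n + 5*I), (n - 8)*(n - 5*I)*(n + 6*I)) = n - 5*I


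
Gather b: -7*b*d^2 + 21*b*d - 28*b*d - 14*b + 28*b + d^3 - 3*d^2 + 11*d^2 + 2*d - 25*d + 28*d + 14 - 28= b*(-7*d^2 - 7*d + 14) + d^3 + 8*d^2 + 5*d - 14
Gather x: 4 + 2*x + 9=2*x + 13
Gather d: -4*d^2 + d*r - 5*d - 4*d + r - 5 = -4*d^2 + d*(r - 9) + r - 5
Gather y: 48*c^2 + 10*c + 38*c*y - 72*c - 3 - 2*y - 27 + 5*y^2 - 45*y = 48*c^2 - 62*c + 5*y^2 + y*(38*c - 47) - 30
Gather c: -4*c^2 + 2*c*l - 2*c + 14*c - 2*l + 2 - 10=-4*c^2 + c*(2*l + 12) - 2*l - 8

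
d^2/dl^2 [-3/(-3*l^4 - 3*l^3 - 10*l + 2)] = 6*(-9*l*(2*l + 1)*(3*l^4 + 3*l^3 + 10*l - 2) + (12*l^3 + 9*l^2 + 10)^2)/(3*l^4 + 3*l^3 + 10*l - 2)^3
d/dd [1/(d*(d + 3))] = (-2*d - 3)/(d^2*(d^2 + 6*d + 9))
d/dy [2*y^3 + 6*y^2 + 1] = 6*y*(y + 2)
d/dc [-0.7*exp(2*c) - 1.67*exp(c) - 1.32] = (-1.4*exp(c) - 1.67)*exp(c)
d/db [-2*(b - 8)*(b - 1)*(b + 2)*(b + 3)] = -8*b^3 + 24*b^2 + 124*b + 28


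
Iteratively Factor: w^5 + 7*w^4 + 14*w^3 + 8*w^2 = (w)*(w^4 + 7*w^3 + 14*w^2 + 8*w) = w*(w + 2)*(w^3 + 5*w^2 + 4*w) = w*(w + 1)*(w + 2)*(w^2 + 4*w) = w^2*(w + 1)*(w + 2)*(w + 4)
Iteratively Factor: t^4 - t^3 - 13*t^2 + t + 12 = (t + 3)*(t^3 - 4*t^2 - t + 4) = (t - 1)*(t + 3)*(t^2 - 3*t - 4) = (t - 1)*(t + 1)*(t + 3)*(t - 4)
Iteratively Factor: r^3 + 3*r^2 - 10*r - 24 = (r - 3)*(r^2 + 6*r + 8) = (r - 3)*(r + 2)*(r + 4)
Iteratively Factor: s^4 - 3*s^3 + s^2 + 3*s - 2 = (s - 1)*(s^3 - 2*s^2 - s + 2) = (s - 1)^2*(s^2 - s - 2) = (s - 2)*(s - 1)^2*(s + 1)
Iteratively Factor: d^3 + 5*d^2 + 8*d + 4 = (d + 2)*(d^2 + 3*d + 2) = (d + 2)^2*(d + 1)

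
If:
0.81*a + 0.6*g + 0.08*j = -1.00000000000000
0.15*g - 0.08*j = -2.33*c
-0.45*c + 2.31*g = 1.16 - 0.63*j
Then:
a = 0.0958594471016945*j - 1.60193442368935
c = 0.0512495871408125*j - 0.0319277771661345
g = 0.495944805313956 - 0.262743586920621*j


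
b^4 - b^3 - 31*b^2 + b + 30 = (b - 6)*(b - 1)*(b + 1)*(b + 5)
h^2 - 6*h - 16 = (h - 8)*(h + 2)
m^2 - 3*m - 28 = (m - 7)*(m + 4)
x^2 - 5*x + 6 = (x - 3)*(x - 2)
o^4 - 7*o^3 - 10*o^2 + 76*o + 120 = (o - 6)*(o - 5)*(o + 2)^2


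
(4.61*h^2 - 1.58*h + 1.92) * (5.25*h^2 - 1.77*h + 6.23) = 24.2025*h^4 - 16.4547*h^3 + 41.5969*h^2 - 13.2418*h + 11.9616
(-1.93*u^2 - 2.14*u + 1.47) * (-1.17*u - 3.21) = 2.2581*u^3 + 8.6991*u^2 + 5.1495*u - 4.7187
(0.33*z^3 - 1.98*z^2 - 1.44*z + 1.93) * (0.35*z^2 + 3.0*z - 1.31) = 0.1155*z^5 + 0.297*z^4 - 6.8763*z^3 - 1.0507*z^2 + 7.6764*z - 2.5283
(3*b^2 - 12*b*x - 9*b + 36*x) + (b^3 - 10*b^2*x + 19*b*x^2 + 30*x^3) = b^3 - 10*b^2*x + 3*b^2 + 19*b*x^2 - 12*b*x - 9*b + 30*x^3 + 36*x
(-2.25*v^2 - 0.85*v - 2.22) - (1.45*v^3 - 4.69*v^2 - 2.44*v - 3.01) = -1.45*v^3 + 2.44*v^2 + 1.59*v + 0.79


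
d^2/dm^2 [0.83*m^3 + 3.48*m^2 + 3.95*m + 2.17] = 4.98*m + 6.96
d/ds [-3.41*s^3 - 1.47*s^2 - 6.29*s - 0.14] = -10.23*s^2 - 2.94*s - 6.29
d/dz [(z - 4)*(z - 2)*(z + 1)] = 3*z^2 - 10*z + 2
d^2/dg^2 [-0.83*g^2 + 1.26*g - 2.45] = -1.66000000000000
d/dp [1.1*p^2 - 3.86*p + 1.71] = 2.2*p - 3.86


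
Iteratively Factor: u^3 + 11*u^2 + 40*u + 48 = (u + 4)*(u^2 + 7*u + 12) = (u + 4)^2*(u + 3)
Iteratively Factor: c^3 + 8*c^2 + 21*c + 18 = (c + 3)*(c^2 + 5*c + 6) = (c + 3)^2*(c + 2)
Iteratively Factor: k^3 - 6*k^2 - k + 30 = (k - 5)*(k^2 - k - 6) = (k - 5)*(k - 3)*(k + 2)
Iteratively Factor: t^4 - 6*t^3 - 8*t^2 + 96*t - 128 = (t + 4)*(t^3 - 10*t^2 + 32*t - 32) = (t - 2)*(t + 4)*(t^2 - 8*t + 16) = (t - 4)*(t - 2)*(t + 4)*(t - 4)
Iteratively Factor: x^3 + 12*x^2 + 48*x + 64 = (x + 4)*(x^2 + 8*x + 16) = (x + 4)^2*(x + 4)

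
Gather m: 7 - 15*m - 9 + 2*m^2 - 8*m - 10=2*m^2 - 23*m - 12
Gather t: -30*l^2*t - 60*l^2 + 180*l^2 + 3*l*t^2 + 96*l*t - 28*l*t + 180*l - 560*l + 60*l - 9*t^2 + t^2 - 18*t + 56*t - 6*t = 120*l^2 - 320*l + t^2*(3*l - 8) + t*(-30*l^2 + 68*l + 32)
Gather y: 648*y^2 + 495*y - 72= 648*y^2 + 495*y - 72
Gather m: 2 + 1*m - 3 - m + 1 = 0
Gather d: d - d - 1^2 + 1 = 0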